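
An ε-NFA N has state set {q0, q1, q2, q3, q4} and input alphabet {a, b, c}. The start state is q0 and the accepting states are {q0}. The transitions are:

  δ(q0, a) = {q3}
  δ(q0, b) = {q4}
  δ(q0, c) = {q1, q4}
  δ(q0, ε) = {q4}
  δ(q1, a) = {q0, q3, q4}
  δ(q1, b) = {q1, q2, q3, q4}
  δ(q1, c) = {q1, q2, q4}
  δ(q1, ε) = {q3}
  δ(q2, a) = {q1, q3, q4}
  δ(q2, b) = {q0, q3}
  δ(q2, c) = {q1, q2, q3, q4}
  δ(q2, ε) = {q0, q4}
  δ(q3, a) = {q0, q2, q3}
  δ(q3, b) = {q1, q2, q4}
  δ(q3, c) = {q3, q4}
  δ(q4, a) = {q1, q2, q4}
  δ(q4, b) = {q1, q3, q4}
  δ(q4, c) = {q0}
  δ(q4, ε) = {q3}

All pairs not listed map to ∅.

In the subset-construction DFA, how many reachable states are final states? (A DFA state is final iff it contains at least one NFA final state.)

3

Start state of the DFA: {q0, q3, q4} (ε-closure of the NFA start).
{q0, q3, q4} --a--> {q0, q1, q2, q3, q4}  [new]
{q0, q3, q4} --b--> {q0, q1, q2, q3, q4}  [seen]
{q0, q3, q4} --c--> {q0, q1, q3, q4}  [new]
{q0, q1, q2, q3, q4} --a--> {q0, q1, q2, q3, q4}  [seen]
{q0, q1, q2, q3, q4} --b--> {q0, q1, q2, q3, q4}  [seen]
{q0, q1, q2, q3, q4} --c--> {q0, q1, q2, q3, q4}  [seen]
{q0, q1, q3, q4} --a--> {q0, q1, q2, q3, q4}  [seen]
{q0, q1, q3, q4} --b--> {q0, q1, q2, q3, q4}  [seen]
{q0, q1, q3, q4} --c--> {q0, q1, q2, q3, q4}  [seen]
Reachable DFA states: {q0, q3, q4}, {q0, q1, q2, q3, q4}, {q0, q1, q3, q4}.
Accepting DFA states (contain an NFA accepting state): {q0, q3, q4}, {q0, q1, q2, q3, q4}, {q0, q1, q3, q4}.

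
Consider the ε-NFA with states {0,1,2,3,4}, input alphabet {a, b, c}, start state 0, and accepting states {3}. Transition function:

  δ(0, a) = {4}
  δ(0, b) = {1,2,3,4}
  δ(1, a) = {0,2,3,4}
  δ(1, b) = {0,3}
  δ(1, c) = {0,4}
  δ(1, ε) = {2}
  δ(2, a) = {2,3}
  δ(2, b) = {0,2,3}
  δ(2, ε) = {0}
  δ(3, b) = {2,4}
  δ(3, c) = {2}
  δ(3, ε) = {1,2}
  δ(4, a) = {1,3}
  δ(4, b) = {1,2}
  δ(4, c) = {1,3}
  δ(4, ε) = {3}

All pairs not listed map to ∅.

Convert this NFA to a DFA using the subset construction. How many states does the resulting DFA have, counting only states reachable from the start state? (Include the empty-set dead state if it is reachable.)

3

Start state of the DFA: {0} (ε-closure of the NFA start).
{0} --a--> {0,1,2,3,4}  [new]
{0} --b--> {0,1,2,3,4}  [seen]
{0} --c--> ∅  [new]
{0,1,2,3,4} --a--> {0,1,2,3,4}  [seen]
{0,1,2,3,4} --b--> {0,1,2,3,4}  [seen]
{0,1,2,3,4} --c--> {0,1,2,3,4}  [seen]
∅ --a--> ∅  [seen]
∅ --b--> ∅  [seen]
∅ --c--> ∅  [seen]
Reachable DFA states: {0}, {0,1,2,3,4}, ∅.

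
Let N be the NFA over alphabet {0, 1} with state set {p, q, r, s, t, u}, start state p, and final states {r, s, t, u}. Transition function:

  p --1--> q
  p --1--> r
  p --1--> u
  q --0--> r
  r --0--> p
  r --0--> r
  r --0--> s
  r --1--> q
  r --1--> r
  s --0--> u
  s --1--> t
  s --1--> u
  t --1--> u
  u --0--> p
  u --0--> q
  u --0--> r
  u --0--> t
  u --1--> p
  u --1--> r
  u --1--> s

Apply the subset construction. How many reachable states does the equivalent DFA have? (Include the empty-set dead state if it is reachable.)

9

Start state of the DFA: {p}.
{p} --0--> ∅  [new]
{p} --1--> {q, r, u}  [new]
∅ --0--> ∅  [seen]
∅ --1--> ∅  [seen]
{q, r, u} --0--> {p, q, r, s, t}  [new]
{q, r, u} --1--> {p, q, r, s}  [new]
{p, q, r, s, t} --0--> {p, r, s, u}  [new]
{p, q, r, s, t} --1--> {q, r, t, u}  [new]
{p, q, r, s} --0--> {p, r, s, u}  [seen]
{p, q, r, s} --1--> {q, r, t, u}  [seen]
{p, r, s, u} --0--> {p, q, r, s, t, u}  [new]
{p, r, s, u} --1--> {p, q, r, s, t, u}  [seen]
{q, r, t, u} --0--> {p, q, r, s, t}  [seen]
{q, r, t, u} --1--> {p, q, r, s, u}  [new]
{p, q, r, s, t, u} --0--> {p, q, r, s, t, u}  [seen]
{p, q, r, s, t, u} --1--> {p, q, r, s, t, u}  [seen]
{p, q, r, s, u} --0--> {p, q, r, s, t, u}  [seen]
{p, q, r, s, u} --1--> {p, q, r, s, t, u}  [seen]
Reachable DFA states: {p}, ∅, {q, r, u}, {p, q, r, s, t}, {p, q, r, s}, {p, r, s, u}, {q, r, t, u}, {p, q, r, s, t, u}, {p, q, r, s, u}.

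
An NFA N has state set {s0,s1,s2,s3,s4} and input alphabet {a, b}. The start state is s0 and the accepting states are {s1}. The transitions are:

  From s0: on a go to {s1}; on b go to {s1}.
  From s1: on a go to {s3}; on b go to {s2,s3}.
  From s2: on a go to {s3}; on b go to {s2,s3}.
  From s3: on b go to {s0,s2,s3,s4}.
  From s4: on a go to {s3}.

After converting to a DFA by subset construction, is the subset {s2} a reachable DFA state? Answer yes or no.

Start state of the DFA: {s0}.
{s0} --a--> {s1}  [new]
{s0} --b--> {s1}  [seen]
{s1} --a--> {s3}  [new]
{s1} --b--> {s2,s3}  [new]
{s3} --a--> ∅  [new]
{s3} --b--> {s0,s2,s3,s4}  [new]
{s2,s3} --a--> {s3}  [seen]
{s2,s3} --b--> {s0,s2,s3,s4}  [seen]
∅ --a--> ∅  [seen]
∅ --b--> ∅  [seen]
{s0,s2,s3,s4} --a--> {s1,s3}  [new]
{s0,s2,s3,s4} --b--> {s0,s1,s2,s3,s4}  [new]
{s1,s3} --a--> {s3}  [seen]
{s1,s3} --b--> {s0,s2,s3,s4}  [seen]
{s0,s1,s2,s3,s4} --a--> {s1,s3}  [seen]
{s0,s1,s2,s3,s4} --b--> {s0,s1,s2,s3,s4}  [seen]
Reachable DFA states: {s0}, {s1}, {s3}, {s2,s3}, ∅, {s0,s2,s3,s4}, {s1,s3}, {s0,s1,s2,s3,s4}.
{s2} is not among them.

no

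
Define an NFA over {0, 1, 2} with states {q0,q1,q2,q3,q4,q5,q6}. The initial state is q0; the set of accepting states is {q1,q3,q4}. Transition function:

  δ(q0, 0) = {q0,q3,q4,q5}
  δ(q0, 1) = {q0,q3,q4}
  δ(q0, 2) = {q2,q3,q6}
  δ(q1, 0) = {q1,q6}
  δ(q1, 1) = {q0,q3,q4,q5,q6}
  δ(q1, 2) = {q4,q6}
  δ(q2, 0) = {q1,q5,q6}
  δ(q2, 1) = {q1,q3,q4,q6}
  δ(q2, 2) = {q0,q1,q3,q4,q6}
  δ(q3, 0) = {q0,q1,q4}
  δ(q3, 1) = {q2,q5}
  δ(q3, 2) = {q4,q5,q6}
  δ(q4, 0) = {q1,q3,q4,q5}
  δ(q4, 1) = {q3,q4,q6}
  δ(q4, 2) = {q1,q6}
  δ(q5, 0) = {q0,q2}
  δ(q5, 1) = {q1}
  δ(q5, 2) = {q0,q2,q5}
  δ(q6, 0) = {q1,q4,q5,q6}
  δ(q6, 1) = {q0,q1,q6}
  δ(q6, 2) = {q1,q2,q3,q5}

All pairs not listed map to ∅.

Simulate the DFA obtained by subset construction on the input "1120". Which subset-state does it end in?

Start: {q0}.
δ(q0,1) = {q0,q3,q4}.
Union: {q0,q3,q4}.
After 1: {q0,q3,q4}.
δ(q0,1) = {q0,q3,q4}; δ(q3,1) = {q2,q5}; δ(q4,1) = {q3,q4,q6}.
Union: {q0,q2,q3,q4,q5,q6}.
After 1: {q0,q2,q3,q4,q5,q6}.
δ(q0,2) = {q2,q3,q6}; δ(q2,2) = {q0,q1,q3,q4,q6}; δ(q3,2) = {q4,q5,q6}; δ(q4,2) = {q1,q6}; δ(q5,2) = {q0,q2,q5}; δ(q6,2) = {q1,q2,q3,q5}.
Union: {q0,q1,q2,q3,q4,q5,q6}.
After 2: {q0,q1,q2,q3,q4,q5,q6}.
δ(q0,0) = {q0,q3,q4,q5}; δ(q1,0) = {q1,q6}; δ(q2,0) = {q1,q5,q6}; δ(q3,0) = {q0,q1,q4}; δ(q4,0) = {q1,q3,q4,q5}; δ(q5,0) = {q0,q2}; δ(q6,0) = {q1,q4,q5,q6}.
Union: {q0,q1,q2,q3,q4,q5,q6}.
After 0: {q0,q1,q2,q3,q4,q5,q6}.

{q0,q1,q2,q3,q4,q5,q6}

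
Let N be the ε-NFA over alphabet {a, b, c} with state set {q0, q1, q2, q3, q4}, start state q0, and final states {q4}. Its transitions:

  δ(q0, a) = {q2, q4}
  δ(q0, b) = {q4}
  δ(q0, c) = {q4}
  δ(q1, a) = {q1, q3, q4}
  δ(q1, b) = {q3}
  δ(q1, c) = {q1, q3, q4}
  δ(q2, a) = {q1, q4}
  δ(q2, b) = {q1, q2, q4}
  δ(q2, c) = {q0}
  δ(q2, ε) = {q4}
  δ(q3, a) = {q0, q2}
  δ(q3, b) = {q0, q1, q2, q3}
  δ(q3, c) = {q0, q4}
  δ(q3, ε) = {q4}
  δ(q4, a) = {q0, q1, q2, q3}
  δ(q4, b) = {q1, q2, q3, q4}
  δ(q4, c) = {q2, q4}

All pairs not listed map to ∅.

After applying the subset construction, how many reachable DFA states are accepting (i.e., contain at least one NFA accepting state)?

Start state of the DFA: {q0} (ε-closure of the NFA start).
{q0} --a--> {q2, q4}  [new]
{q0} --b--> {q4}  [new]
{q0} --c--> {q4}  [seen]
{q2, q4} --a--> {q0, q1, q2, q3, q4}  [new]
{q2, q4} --b--> {q1, q2, q3, q4}  [new]
{q2, q4} --c--> {q0, q2, q4}  [new]
{q4} --a--> {q0, q1, q2, q3, q4}  [seen]
{q4} --b--> {q1, q2, q3, q4}  [seen]
{q4} --c--> {q2, q4}  [seen]
{q0, q1, q2, q3, q4} --a--> {q0, q1, q2, q3, q4}  [seen]
{q0, q1, q2, q3, q4} --b--> {q0, q1, q2, q3, q4}  [seen]
{q0, q1, q2, q3, q4} --c--> {q0, q1, q2, q3, q4}  [seen]
{q1, q2, q3, q4} --a--> {q0, q1, q2, q3, q4}  [seen]
{q1, q2, q3, q4} --b--> {q0, q1, q2, q3, q4}  [seen]
{q1, q2, q3, q4} --c--> {q0, q1, q2, q3, q4}  [seen]
{q0, q2, q4} --a--> {q0, q1, q2, q3, q4}  [seen]
{q0, q2, q4} --b--> {q1, q2, q3, q4}  [seen]
{q0, q2, q4} --c--> {q0, q2, q4}  [seen]
Reachable DFA states: {q0}, {q2, q4}, {q4}, {q0, q1, q2, q3, q4}, {q1, q2, q3, q4}, {q0, q2, q4}.
Accepting DFA states (contain an NFA accepting state): {q2, q4}, {q4}, {q0, q1, q2, q3, q4}, {q1, q2, q3, q4}, {q0, q2, q4}.

5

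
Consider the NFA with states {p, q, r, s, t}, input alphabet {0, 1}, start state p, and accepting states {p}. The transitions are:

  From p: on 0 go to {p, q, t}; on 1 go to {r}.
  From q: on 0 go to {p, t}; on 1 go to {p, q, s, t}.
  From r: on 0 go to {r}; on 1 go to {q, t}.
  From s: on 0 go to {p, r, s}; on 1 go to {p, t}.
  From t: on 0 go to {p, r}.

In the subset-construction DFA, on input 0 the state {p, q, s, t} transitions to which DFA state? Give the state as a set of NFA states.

δ(p,0) = {p, q, t}; δ(q,0) = {p, t}; δ(s,0) = {p, r, s}; δ(t,0) = {p, r}.
Union: {p, q, r, s, t}.

{p, q, r, s, t}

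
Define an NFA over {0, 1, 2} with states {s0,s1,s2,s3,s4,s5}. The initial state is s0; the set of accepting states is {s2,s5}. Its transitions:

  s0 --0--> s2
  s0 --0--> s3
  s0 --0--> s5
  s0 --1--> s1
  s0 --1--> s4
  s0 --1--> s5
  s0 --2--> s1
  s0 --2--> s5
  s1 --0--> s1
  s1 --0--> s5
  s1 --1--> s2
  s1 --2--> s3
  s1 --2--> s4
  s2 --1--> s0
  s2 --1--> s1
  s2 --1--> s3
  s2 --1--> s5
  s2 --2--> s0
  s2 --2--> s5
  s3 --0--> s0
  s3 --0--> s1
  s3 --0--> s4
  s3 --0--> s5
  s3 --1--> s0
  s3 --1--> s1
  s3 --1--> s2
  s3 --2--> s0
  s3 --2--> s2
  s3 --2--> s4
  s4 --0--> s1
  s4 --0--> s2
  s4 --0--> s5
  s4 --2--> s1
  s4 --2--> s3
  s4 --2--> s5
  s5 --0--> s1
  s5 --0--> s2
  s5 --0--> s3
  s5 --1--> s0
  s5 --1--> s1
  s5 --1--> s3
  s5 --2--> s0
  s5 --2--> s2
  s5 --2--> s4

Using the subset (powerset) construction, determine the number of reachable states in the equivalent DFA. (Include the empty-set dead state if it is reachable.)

12

Start state of the DFA: {s0}.
{s0} --0--> {s2,s3,s5}  [new]
{s0} --1--> {s1,s4,s5}  [new]
{s0} --2--> {s1,s5}  [new]
{s2,s3,s5} --0--> {s0,s1,s2,s3,s4,s5}  [new]
{s2,s3,s5} --1--> {s0,s1,s2,s3,s5}  [new]
{s2,s3,s5} --2--> {s0,s2,s4,s5}  [new]
{s1,s4,s5} --0--> {s1,s2,s3,s5}  [new]
{s1,s4,s5} --1--> {s0,s1,s2,s3}  [new]
{s1,s4,s5} --2--> {s0,s1,s2,s3,s4,s5}  [seen]
{s1,s5} --0--> {s1,s2,s3,s5}  [seen]
{s1,s5} --1--> {s0,s1,s2,s3}  [seen]
{s1,s5} --2--> {s0,s2,s3,s4}  [new]
{s0,s1,s2,s3,s4,s5} --0--> {s0,s1,s2,s3,s4,s5}  [seen]
{s0,s1,s2,s3,s4,s5} --1--> {s0,s1,s2,s3,s4,s5}  [seen]
{s0,s1,s2,s3,s4,s5} --2--> {s0,s1,s2,s3,s4,s5}  [seen]
{s0,s1,s2,s3,s5} --0--> {s0,s1,s2,s3,s4,s5}  [seen]
{s0,s1,s2,s3,s5} --1--> {s0,s1,s2,s3,s4,s5}  [seen]
{s0,s1,s2,s3,s5} --2--> {s0,s1,s2,s3,s4,s5}  [seen]
{s0,s2,s4,s5} --0--> {s1,s2,s3,s5}  [seen]
{s0,s2,s4,s5} --1--> {s0,s1,s3,s4,s5}  [new]
{s0,s2,s4,s5} --2--> {s0,s1,s2,s3,s4,s5}  [seen]
{s1,s2,s3,s5} --0--> {s0,s1,s2,s3,s4,s5}  [seen]
{s1,s2,s3,s5} --1--> {s0,s1,s2,s3,s5}  [seen]
{s1,s2,s3,s5} --2--> {s0,s2,s3,s4,s5}  [new]
{s0,s1,s2,s3} --0--> {s0,s1,s2,s3,s4,s5}  [seen]
{s0,s1,s2,s3} --1--> {s0,s1,s2,s3,s4,s5}  [seen]
{s0,s1,s2,s3} --2--> {s0,s1,s2,s3,s4,s5}  [seen]
{s0,s2,s3,s4} --0--> {s0,s1,s2,s3,s4,s5}  [seen]
{s0,s2,s3,s4} --1--> {s0,s1,s2,s3,s4,s5}  [seen]
{s0,s2,s3,s4} --2--> {s0,s1,s2,s3,s4,s5}  [seen]
{s0,s1,s3,s4,s5} --0--> {s0,s1,s2,s3,s4,s5}  [seen]
{s0,s1,s3,s4,s5} --1--> {s0,s1,s2,s3,s4,s5}  [seen]
{s0,s1,s3,s4,s5} --2--> {s0,s1,s2,s3,s4,s5}  [seen]
{s0,s2,s3,s4,s5} --0--> {s0,s1,s2,s3,s4,s5}  [seen]
{s0,s2,s3,s4,s5} --1--> {s0,s1,s2,s3,s4,s5}  [seen]
{s0,s2,s3,s4,s5} --2--> {s0,s1,s2,s3,s4,s5}  [seen]
Reachable DFA states: {s0}, {s2,s3,s5}, {s1,s4,s5}, {s1,s5}, {s0,s1,s2,s3,s4,s5}, {s0,s1,s2,s3,s5}, {s0,s2,s4,s5}, {s1,s2,s3,s5}, {s0,s1,s2,s3}, {s0,s2,s3,s4}, {s0,s1,s3,s4,s5}, {s0,s2,s3,s4,s5}.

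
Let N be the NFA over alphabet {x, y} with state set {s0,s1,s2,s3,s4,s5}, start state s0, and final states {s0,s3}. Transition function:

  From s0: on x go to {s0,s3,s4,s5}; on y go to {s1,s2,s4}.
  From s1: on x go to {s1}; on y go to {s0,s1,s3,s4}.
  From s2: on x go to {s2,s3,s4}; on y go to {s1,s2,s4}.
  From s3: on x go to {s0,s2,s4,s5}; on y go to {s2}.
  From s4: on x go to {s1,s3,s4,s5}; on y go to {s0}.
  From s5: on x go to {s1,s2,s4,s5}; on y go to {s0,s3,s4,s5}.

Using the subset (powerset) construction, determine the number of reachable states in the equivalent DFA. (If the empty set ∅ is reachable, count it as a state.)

6

Start state of the DFA: {s0}.
{s0} --x--> {s0,s3,s4,s5}  [new]
{s0} --y--> {s1,s2,s4}  [new]
{s0,s3,s4,s5} --x--> {s0,s1,s2,s3,s4,s5}  [new]
{s0,s3,s4,s5} --y--> {s0,s1,s2,s3,s4,s5}  [seen]
{s1,s2,s4} --x--> {s1,s2,s3,s4,s5}  [new]
{s1,s2,s4} --y--> {s0,s1,s2,s3,s4}  [new]
{s0,s1,s2,s3,s4,s5} --x--> {s0,s1,s2,s3,s4,s5}  [seen]
{s0,s1,s2,s3,s4,s5} --y--> {s0,s1,s2,s3,s4,s5}  [seen]
{s1,s2,s3,s4,s5} --x--> {s0,s1,s2,s3,s4,s5}  [seen]
{s1,s2,s3,s4,s5} --y--> {s0,s1,s2,s3,s4,s5}  [seen]
{s0,s1,s2,s3,s4} --x--> {s0,s1,s2,s3,s4,s5}  [seen]
{s0,s1,s2,s3,s4} --y--> {s0,s1,s2,s3,s4}  [seen]
Reachable DFA states: {s0}, {s0,s3,s4,s5}, {s1,s2,s4}, {s0,s1,s2,s3,s4,s5}, {s1,s2,s3,s4,s5}, {s0,s1,s2,s3,s4}.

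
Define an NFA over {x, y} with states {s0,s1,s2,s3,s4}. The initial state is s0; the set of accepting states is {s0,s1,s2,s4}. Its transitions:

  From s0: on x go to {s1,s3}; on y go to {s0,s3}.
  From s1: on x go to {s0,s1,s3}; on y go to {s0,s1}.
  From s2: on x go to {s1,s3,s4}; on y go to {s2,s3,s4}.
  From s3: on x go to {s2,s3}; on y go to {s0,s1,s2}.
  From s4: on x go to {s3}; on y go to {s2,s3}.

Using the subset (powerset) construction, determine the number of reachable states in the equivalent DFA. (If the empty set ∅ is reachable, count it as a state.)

Start state of the DFA: {s0}.
{s0} --x--> {s1,s3}  [new]
{s0} --y--> {s0,s3}  [new]
{s1,s3} --x--> {s0,s1,s2,s3}  [new]
{s1,s3} --y--> {s0,s1,s2}  [new]
{s0,s3} --x--> {s1,s2,s3}  [new]
{s0,s3} --y--> {s0,s1,s2,s3}  [seen]
{s0,s1,s2,s3} --x--> {s0,s1,s2,s3,s4}  [new]
{s0,s1,s2,s3} --y--> {s0,s1,s2,s3,s4}  [seen]
{s0,s1,s2} --x--> {s0,s1,s3,s4}  [new]
{s0,s1,s2} --y--> {s0,s1,s2,s3,s4}  [seen]
{s1,s2,s3} --x--> {s0,s1,s2,s3,s4}  [seen]
{s1,s2,s3} --y--> {s0,s1,s2,s3,s4}  [seen]
{s0,s1,s2,s3,s4} --x--> {s0,s1,s2,s3,s4}  [seen]
{s0,s1,s2,s3,s4} --y--> {s0,s1,s2,s3,s4}  [seen]
{s0,s1,s3,s4} --x--> {s0,s1,s2,s3}  [seen]
{s0,s1,s3,s4} --y--> {s0,s1,s2,s3}  [seen]
Reachable DFA states: {s0}, {s1,s3}, {s0,s3}, {s0,s1,s2,s3}, {s0,s1,s2}, {s1,s2,s3}, {s0,s1,s2,s3,s4}, {s0,s1,s3,s4}.

8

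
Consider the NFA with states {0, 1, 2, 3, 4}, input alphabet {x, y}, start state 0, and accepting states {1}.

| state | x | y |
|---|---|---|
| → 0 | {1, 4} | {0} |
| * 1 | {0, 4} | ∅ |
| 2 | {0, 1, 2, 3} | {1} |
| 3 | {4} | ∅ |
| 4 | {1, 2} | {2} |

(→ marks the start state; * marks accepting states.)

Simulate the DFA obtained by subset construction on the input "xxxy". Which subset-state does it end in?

{0, 1, 2}

Start: {0}.
δ(0,x) = {1, 4}.
Union: {1, 4}.
After x: {1, 4}.
δ(1,x) = {0, 4}; δ(4,x) = {1, 2}.
Union: {0, 1, 2, 4}.
After x: {0, 1, 2, 4}.
δ(0,x) = {1, 4}; δ(1,x) = {0, 4}; δ(2,x) = {0, 1, 2, 3}; δ(4,x) = {1, 2}.
Union: {0, 1, 2, 3, 4}.
After x: {0, 1, 2, 3, 4}.
δ(0,y) = {0}; δ(1,y) = ∅; δ(2,y) = {1}; δ(3,y) = ∅; δ(4,y) = {2}.
Union: {0, 1, 2}.
After y: {0, 1, 2}.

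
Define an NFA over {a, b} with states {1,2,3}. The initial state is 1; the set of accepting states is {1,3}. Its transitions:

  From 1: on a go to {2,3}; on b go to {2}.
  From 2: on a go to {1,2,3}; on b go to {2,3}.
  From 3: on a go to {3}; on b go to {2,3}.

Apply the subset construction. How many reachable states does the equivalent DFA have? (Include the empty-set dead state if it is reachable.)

Start state of the DFA: {1}.
{1} --a--> {2,3}  [new]
{1} --b--> {2}  [new]
{2,3} --a--> {1,2,3}  [new]
{2,3} --b--> {2,3}  [seen]
{2} --a--> {1,2,3}  [seen]
{2} --b--> {2,3}  [seen]
{1,2,3} --a--> {1,2,3}  [seen]
{1,2,3} --b--> {2,3}  [seen]
Reachable DFA states: {1}, {2,3}, {2}, {1,2,3}.

4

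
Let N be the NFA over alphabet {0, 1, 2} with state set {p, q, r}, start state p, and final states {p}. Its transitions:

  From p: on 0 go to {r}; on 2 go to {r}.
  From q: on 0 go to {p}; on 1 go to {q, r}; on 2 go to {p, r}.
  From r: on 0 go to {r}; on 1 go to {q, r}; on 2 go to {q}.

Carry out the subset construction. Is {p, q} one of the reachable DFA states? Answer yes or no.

Start state of the DFA: {p}.
{p} --0--> {r}  [new]
{p} --1--> ∅  [new]
{p} --2--> {r}  [seen]
{r} --0--> {r}  [seen]
{r} --1--> {q, r}  [new]
{r} --2--> {q}  [new]
∅ --0--> ∅  [seen]
∅ --1--> ∅  [seen]
∅ --2--> ∅  [seen]
{q, r} --0--> {p, r}  [new]
{q, r} --1--> {q, r}  [seen]
{q, r} --2--> {p, q, r}  [new]
{q} --0--> {p}  [seen]
{q} --1--> {q, r}  [seen]
{q} --2--> {p, r}  [seen]
{p, r} --0--> {r}  [seen]
{p, r} --1--> {q, r}  [seen]
{p, r} --2--> {q, r}  [seen]
{p, q, r} --0--> {p, r}  [seen]
{p, q, r} --1--> {q, r}  [seen]
{p, q, r} --2--> {p, q, r}  [seen]
Reachable DFA states: {p}, {r}, ∅, {q, r}, {q}, {p, r}, {p, q, r}.
{p, q} is not among them.

no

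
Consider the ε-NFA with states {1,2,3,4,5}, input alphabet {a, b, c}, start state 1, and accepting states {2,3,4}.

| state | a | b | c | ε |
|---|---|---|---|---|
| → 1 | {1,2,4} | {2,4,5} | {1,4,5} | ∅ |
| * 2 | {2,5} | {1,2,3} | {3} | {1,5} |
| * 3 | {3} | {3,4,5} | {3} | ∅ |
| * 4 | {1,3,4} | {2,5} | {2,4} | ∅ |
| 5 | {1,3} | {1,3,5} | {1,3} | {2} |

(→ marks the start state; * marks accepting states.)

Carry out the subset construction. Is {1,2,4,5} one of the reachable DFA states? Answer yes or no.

yes

Start state of the DFA: {1} (ε-closure of the NFA start).
{1} --a--> {1,2,4,5}  [new]
{1} --b--> {1,2,4,5}  [seen]
{1} --c--> {1,2,4,5}  [seen]
{1,2,4,5} --a--> {1,2,3,4,5}  [new]
{1,2,4,5} --b--> {1,2,3,4,5}  [seen]
{1,2,4,5} --c--> {1,2,3,4,5}  [seen]
{1,2,3,4,5} --a--> {1,2,3,4,5}  [seen]
{1,2,3,4,5} --b--> {1,2,3,4,5}  [seen]
{1,2,3,4,5} --c--> {1,2,3,4,5}  [seen]
Reachable DFA states: {1}, {1,2,4,5}, {1,2,3,4,5}.
{1,2,4,5} is among them.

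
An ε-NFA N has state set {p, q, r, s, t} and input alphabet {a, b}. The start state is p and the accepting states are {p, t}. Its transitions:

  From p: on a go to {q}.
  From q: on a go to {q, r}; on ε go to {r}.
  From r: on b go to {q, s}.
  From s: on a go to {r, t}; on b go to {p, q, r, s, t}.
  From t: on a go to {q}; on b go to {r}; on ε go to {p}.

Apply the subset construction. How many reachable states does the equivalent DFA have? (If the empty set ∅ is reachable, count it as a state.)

Start state of the DFA: {p} (ε-closure of the NFA start).
{p} --a--> {q, r}  [new]
{p} --b--> ∅  [new]
{q, r} --a--> {q, r}  [seen]
{q, r} --b--> {q, r, s}  [new]
∅ --a--> ∅  [seen]
∅ --b--> ∅  [seen]
{q, r, s} --a--> {p, q, r, t}  [new]
{q, r, s} --b--> {p, q, r, s, t}  [new]
{p, q, r, t} --a--> {q, r}  [seen]
{p, q, r, t} --b--> {q, r, s}  [seen]
{p, q, r, s, t} --a--> {p, q, r, t}  [seen]
{p, q, r, s, t} --b--> {p, q, r, s, t}  [seen]
Reachable DFA states: {p}, {q, r}, ∅, {q, r, s}, {p, q, r, t}, {p, q, r, s, t}.

6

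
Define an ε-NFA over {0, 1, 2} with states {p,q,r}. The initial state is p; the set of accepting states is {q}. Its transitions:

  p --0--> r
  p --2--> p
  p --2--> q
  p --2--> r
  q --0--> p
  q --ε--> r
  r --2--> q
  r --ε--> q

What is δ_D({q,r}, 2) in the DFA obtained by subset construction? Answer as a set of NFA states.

δ(q,2) = ∅; δ(r,2) = {q}.
Union: {q}.
ε-closure gives {q,r}.

{q,r}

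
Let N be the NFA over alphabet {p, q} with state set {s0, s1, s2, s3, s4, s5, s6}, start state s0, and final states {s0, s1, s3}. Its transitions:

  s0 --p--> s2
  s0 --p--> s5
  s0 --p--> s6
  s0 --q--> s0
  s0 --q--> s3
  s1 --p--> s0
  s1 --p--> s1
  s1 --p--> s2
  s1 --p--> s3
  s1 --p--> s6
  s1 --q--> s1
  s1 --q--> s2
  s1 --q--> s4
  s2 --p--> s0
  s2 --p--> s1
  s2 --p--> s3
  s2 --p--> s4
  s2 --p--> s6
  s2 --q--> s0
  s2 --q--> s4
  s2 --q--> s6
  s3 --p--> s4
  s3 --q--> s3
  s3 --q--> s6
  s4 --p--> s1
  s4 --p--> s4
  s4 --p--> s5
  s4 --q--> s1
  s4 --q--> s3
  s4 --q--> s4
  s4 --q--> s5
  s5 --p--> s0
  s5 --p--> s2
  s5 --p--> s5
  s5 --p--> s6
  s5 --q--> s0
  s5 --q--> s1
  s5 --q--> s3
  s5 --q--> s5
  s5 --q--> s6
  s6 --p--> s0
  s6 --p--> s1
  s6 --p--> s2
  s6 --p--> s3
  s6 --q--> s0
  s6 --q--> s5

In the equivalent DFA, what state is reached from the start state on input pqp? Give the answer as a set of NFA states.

Start: {s0}.
δ(s0,p) = {s2, s5, s6}.
Union: {s2, s5, s6}.
After p: {s2, s5, s6}.
δ(s2,q) = {s0, s4, s6}; δ(s5,q) = {s0, s1, s3, s5, s6}; δ(s6,q) = {s0, s5}.
Union: {s0, s1, s3, s4, s5, s6}.
After q: {s0, s1, s3, s4, s5, s6}.
δ(s0,p) = {s2, s5, s6}; δ(s1,p) = {s0, s1, s2, s3, s6}; δ(s3,p) = {s4}; δ(s4,p) = {s1, s4, s5}; δ(s5,p) = {s0, s2, s5, s6}; δ(s6,p) = {s0, s1, s2, s3}.
Union: {s0, s1, s2, s3, s4, s5, s6}.
After p: {s0, s1, s2, s3, s4, s5, s6}.

{s0, s1, s2, s3, s4, s5, s6}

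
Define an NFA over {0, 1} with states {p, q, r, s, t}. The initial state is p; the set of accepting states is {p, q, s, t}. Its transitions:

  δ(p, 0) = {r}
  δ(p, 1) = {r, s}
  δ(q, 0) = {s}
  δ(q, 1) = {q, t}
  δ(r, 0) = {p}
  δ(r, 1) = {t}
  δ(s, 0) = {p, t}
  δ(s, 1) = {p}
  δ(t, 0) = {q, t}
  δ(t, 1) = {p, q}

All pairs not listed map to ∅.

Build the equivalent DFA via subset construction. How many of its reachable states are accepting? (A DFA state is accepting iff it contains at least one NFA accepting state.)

15

Start state of the DFA: {p}.
{p} --0--> {r}  [new]
{p} --1--> {r, s}  [new]
{r} --0--> {p}  [seen]
{r} --1--> {t}  [new]
{r, s} --0--> {p, t}  [new]
{r, s} --1--> {p, t}  [seen]
{t} --0--> {q, t}  [new]
{t} --1--> {p, q}  [new]
{p, t} --0--> {q, r, t}  [new]
{p, t} --1--> {p, q, r, s}  [new]
{q, t} --0--> {q, s, t}  [new]
{q, t} --1--> {p, q, t}  [new]
{p, q} --0--> {r, s}  [seen]
{p, q} --1--> {q, r, s, t}  [new]
{q, r, t} --0--> {p, q, s, t}  [new]
{q, r, t} --1--> {p, q, t}  [seen]
{p, q, r, s} --0--> {p, r, s, t}  [new]
{p, q, r, s} --1--> {p, q, r, s, t}  [new]
{q, s, t} --0--> {p, q, s, t}  [seen]
{q, s, t} --1--> {p, q, t}  [seen]
{p, q, t} --0--> {q, r, s, t}  [seen]
{p, q, t} --1--> {p, q, r, s, t}  [seen]
{q, r, s, t} --0--> {p, q, s, t}  [seen]
{q, r, s, t} --1--> {p, q, t}  [seen]
{p, q, s, t} --0--> {p, q, r, s, t}  [seen]
{p, q, s, t} --1--> {p, q, r, s, t}  [seen]
{p, r, s, t} --0--> {p, q, r, t}  [new]
{p, r, s, t} --1--> {p, q, r, s, t}  [seen]
{p, q, r, s, t} --0--> {p, q, r, s, t}  [seen]
{p, q, r, s, t} --1--> {p, q, r, s, t}  [seen]
{p, q, r, t} --0--> {p, q, r, s, t}  [seen]
{p, q, r, t} --1--> {p, q, r, s, t}  [seen]
Reachable DFA states: {p}, {r}, {r, s}, {t}, {p, t}, {q, t}, {p, q}, {q, r, t}, {p, q, r, s}, {q, s, t}, {p, q, t}, {q, r, s, t}, {p, q, s, t}, {p, r, s, t}, {p, q, r, s, t}, {p, q, r, t}.
Accepting DFA states (contain an NFA accepting state): {p}, {r, s}, {t}, {p, t}, {q, t}, {p, q}, {q, r, t}, {p, q, r, s}, {q, s, t}, {p, q, t}, {q, r, s, t}, {p, q, s, t}, {p, r, s, t}, {p, q, r, s, t}, {p, q, r, t}.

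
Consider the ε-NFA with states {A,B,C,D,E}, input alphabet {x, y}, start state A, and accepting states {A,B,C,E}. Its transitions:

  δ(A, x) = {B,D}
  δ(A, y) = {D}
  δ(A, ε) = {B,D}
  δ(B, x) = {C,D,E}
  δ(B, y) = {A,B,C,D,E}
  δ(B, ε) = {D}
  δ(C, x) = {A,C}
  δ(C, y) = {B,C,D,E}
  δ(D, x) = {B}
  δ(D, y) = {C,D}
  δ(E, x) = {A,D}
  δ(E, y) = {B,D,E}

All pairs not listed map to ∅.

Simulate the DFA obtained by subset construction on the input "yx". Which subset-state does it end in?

Start: {A,B,D}.
δ(A,y) = {D}; δ(B,y) = {A,B,C,D,E}; δ(D,y) = {C,D}.
Union: {A,B,C,D,E}.
After y: {A,B,C,D,E}.
δ(A,x) = {B,D}; δ(B,x) = {C,D,E}; δ(C,x) = {A,C}; δ(D,x) = {B}; δ(E,x) = {A,D}.
Union: {A,B,C,D,E}.
After x: {A,B,C,D,E}.

{A,B,C,D,E}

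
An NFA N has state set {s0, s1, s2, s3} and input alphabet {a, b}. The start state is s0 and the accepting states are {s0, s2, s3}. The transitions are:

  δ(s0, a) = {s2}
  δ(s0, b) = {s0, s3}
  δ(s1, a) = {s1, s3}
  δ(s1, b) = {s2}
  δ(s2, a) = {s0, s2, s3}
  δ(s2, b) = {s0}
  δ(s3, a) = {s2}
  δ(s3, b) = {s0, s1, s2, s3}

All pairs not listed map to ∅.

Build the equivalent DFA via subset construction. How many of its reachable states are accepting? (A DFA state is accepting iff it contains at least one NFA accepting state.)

Start state of the DFA: {s0}.
{s0} --a--> {s2}  [new]
{s0} --b--> {s0, s3}  [new]
{s2} --a--> {s0, s2, s3}  [new]
{s2} --b--> {s0}  [seen]
{s0, s3} --a--> {s2}  [seen]
{s0, s3} --b--> {s0, s1, s2, s3}  [new]
{s0, s2, s3} --a--> {s0, s2, s3}  [seen]
{s0, s2, s3} --b--> {s0, s1, s2, s3}  [seen]
{s0, s1, s2, s3} --a--> {s0, s1, s2, s3}  [seen]
{s0, s1, s2, s3} --b--> {s0, s1, s2, s3}  [seen]
Reachable DFA states: {s0}, {s2}, {s0, s3}, {s0, s2, s3}, {s0, s1, s2, s3}.
Accepting DFA states (contain an NFA accepting state): {s0}, {s2}, {s0, s3}, {s0, s2, s3}, {s0, s1, s2, s3}.

5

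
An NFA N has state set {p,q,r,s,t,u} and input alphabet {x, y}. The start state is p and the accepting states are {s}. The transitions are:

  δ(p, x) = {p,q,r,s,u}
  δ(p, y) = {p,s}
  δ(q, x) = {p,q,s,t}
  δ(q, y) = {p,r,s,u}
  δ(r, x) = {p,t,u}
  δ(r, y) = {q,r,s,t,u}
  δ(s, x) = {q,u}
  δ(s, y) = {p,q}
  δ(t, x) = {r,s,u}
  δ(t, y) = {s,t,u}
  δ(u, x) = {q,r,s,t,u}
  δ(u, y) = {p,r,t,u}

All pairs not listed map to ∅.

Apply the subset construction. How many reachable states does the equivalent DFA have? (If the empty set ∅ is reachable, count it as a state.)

Start state of the DFA: {p}.
{p} --x--> {p,q,r,s,u}  [new]
{p} --y--> {p,s}  [new]
{p,q,r,s,u} --x--> {p,q,r,s,t,u}  [new]
{p,q,r,s,u} --y--> {p,q,r,s,t,u}  [seen]
{p,s} --x--> {p,q,r,s,u}  [seen]
{p,s} --y--> {p,q,s}  [new]
{p,q,r,s,t,u} --x--> {p,q,r,s,t,u}  [seen]
{p,q,r,s,t,u} --y--> {p,q,r,s,t,u}  [seen]
{p,q,s} --x--> {p,q,r,s,t,u}  [seen]
{p,q,s} --y--> {p,q,r,s,u}  [seen]
Reachable DFA states: {p}, {p,q,r,s,u}, {p,s}, {p,q,r,s,t,u}, {p,q,s}.

5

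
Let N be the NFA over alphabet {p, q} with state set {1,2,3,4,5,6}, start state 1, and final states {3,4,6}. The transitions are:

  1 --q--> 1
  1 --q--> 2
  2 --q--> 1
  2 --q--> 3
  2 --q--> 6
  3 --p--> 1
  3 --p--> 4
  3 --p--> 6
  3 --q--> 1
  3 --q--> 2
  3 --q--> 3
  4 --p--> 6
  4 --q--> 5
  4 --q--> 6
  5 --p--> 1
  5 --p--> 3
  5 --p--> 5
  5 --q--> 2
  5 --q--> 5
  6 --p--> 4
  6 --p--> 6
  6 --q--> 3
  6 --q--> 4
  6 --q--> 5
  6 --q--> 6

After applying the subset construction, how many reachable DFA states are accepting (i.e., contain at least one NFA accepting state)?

Start state of the DFA: {1}.
{1} --p--> ∅  [new]
{1} --q--> {1,2}  [new]
∅ --p--> ∅  [seen]
∅ --q--> ∅  [seen]
{1,2} --p--> ∅  [seen]
{1,2} --q--> {1,2,3,6}  [new]
{1,2,3,6} --p--> {1,4,6}  [new]
{1,2,3,6} --q--> {1,2,3,4,5,6}  [new]
{1,4,6} --p--> {4,6}  [new]
{1,4,6} --q--> {1,2,3,4,5,6}  [seen]
{1,2,3,4,5,6} --p--> {1,3,4,5,6}  [new]
{1,2,3,4,5,6} --q--> {1,2,3,4,5,6}  [seen]
{4,6} --p--> {4,6}  [seen]
{4,6} --q--> {3,4,5,6}  [new]
{1,3,4,5,6} --p--> {1,3,4,5,6}  [seen]
{1,3,4,5,6} --q--> {1,2,3,4,5,6}  [seen]
{3,4,5,6} --p--> {1,3,4,5,6}  [seen]
{3,4,5,6} --q--> {1,2,3,4,5,6}  [seen]
Reachable DFA states: {1}, ∅, {1,2}, {1,2,3,6}, {1,4,6}, {1,2,3,4,5,6}, {4,6}, {1,3,4,5,6}, {3,4,5,6}.
Accepting DFA states (contain an NFA accepting state): {1,2,3,6}, {1,4,6}, {1,2,3,4,5,6}, {4,6}, {1,3,4,5,6}, {3,4,5,6}.

6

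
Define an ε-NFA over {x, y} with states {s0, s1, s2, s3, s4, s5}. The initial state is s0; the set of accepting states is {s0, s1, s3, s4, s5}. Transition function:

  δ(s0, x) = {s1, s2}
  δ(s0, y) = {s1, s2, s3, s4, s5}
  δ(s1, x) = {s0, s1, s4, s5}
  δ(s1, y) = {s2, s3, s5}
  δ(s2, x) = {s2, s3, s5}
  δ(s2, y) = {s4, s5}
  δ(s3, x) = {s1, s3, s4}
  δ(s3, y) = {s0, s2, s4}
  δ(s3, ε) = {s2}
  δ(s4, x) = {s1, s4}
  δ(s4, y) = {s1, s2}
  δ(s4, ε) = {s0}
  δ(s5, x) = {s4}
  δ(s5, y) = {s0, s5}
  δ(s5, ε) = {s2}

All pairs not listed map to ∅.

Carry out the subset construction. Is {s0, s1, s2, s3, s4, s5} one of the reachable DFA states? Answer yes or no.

yes

Start state of the DFA: {s0} (ε-closure of the NFA start).
{s0} --x--> {s1, s2}  [new]
{s0} --y--> {s0, s1, s2, s3, s4, s5}  [new]
{s1, s2} --x--> {s0, s1, s2, s3, s4, s5}  [seen]
{s1, s2} --y--> {s0, s2, s3, s4, s5}  [new]
{s0, s1, s2, s3, s4, s5} --x--> {s0, s1, s2, s3, s4, s5}  [seen]
{s0, s1, s2, s3, s4, s5} --y--> {s0, s1, s2, s3, s4, s5}  [seen]
{s0, s2, s3, s4, s5} --x--> {s0, s1, s2, s3, s4, s5}  [seen]
{s0, s2, s3, s4, s5} --y--> {s0, s1, s2, s3, s4, s5}  [seen]
Reachable DFA states: {s0}, {s1, s2}, {s0, s1, s2, s3, s4, s5}, {s0, s2, s3, s4, s5}.
{s0, s1, s2, s3, s4, s5} is among them.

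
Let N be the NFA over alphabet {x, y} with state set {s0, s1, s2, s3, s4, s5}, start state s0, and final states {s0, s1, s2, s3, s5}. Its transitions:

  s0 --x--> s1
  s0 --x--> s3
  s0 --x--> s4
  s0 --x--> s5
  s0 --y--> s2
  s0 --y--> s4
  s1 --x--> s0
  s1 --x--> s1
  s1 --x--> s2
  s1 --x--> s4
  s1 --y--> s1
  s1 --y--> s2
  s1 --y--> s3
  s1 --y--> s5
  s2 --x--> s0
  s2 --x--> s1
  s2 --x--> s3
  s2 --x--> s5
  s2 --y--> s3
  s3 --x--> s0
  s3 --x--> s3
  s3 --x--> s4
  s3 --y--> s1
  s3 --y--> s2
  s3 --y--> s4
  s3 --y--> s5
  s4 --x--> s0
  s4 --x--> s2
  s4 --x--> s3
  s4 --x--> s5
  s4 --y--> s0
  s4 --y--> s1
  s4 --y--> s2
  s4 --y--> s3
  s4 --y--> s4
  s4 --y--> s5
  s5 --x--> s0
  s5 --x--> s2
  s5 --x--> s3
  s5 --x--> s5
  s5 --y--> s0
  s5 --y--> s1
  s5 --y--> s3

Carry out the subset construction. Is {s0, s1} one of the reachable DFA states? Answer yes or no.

Start state of the DFA: {s0}.
{s0} --x--> {s1, s3, s4, s5}  [new]
{s0} --y--> {s2, s4}  [new]
{s1, s3, s4, s5} --x--> {s0, s1, s2, s3, s4, s5}  [new]
{s1, s3, s4, s5} --y--> {s0, s1, s2, s3, s4, s5}  [seen]
{s2, s4} --x--> {s0, s1, s2, s3, s5}  [new]
{s2, s4} --y--> {s0, s1, s2, s3, s4, s5}  [seen]
{s0, s1, s2, s3, s4, s5} --x--> {s0, s1, s2, s3, s4, s5}  [seen]
{s0, s1, s2, s3, s4, s5} --y--> {s0, s1, s2, s3, s4, s5}  [seen]
{s0, s1, s2, s3, s5} --x--> {s0, s1, s2, s3, s4, s5}  [seen]
{s0, s1, s2, s3, s5} --y--> {s0, s1, s2, s3, s4, s5}  [seen]
Reachable DFA states: {s0}, {s1, s3, s4, s5}, {s2, s4}, {s0, s1, s2, s3, s4, s5}, {s0, s1, s2, s3, s5}.
{s0, s1} is not among them.

no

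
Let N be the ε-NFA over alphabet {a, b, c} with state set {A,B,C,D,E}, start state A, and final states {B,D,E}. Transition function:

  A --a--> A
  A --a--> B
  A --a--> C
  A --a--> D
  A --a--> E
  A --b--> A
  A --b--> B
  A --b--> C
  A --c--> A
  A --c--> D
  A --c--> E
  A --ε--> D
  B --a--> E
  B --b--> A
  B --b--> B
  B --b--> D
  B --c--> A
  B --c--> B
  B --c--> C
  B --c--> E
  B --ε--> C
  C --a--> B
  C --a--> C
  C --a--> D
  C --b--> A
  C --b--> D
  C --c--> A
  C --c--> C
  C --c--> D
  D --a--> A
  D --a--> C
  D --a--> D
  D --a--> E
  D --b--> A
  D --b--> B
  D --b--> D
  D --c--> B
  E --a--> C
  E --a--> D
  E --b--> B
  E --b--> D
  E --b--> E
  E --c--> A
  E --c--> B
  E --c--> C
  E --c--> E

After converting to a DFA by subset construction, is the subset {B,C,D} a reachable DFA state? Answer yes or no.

Start state of the DFA: {A,D} (ε-closure of the NFA start).
{A,D} --a--> {A,B,C,D,E}  [new]
{A,D} --b--> {A,B,C,D}  [new]
{A,D} --c--> {A,B,C,D,E}  [seen]
{A,B,C,D,E} --a--> {A,B,C,D,E}  [seen]
{A,B,C,D,E} --b--> {A,B,C,D,E}  [seen]
{A,B,C,D,E} --c--> {A,B,C,D,E}  [seen]
{A,B,C,D} --a--> {A,B,C,D,E}  [seen]
{A,B,C,D} --b--> {A,B,C,D}  [seen]
{A,B,C,D} --c--> {A,B,C,D,E}  [seen]
Reachable DFA states: {A,D}, {A,B,C,D,E}, {A,B,C,D}.
{B,C,D} is not among them.

no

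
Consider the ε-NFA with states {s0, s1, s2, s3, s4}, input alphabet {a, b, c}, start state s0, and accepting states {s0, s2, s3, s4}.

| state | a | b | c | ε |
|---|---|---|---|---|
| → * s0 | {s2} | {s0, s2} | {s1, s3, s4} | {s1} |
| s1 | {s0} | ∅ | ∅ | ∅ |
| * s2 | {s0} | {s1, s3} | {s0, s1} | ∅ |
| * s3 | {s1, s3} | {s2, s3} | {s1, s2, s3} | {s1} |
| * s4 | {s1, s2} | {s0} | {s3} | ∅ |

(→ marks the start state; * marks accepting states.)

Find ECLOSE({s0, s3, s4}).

{s0, s1, s3, s4}

Begin with {s0, s3, s4}.
s0 →ε {s1}; add s1.
ε-closure = {s0, s1, s3, s4}.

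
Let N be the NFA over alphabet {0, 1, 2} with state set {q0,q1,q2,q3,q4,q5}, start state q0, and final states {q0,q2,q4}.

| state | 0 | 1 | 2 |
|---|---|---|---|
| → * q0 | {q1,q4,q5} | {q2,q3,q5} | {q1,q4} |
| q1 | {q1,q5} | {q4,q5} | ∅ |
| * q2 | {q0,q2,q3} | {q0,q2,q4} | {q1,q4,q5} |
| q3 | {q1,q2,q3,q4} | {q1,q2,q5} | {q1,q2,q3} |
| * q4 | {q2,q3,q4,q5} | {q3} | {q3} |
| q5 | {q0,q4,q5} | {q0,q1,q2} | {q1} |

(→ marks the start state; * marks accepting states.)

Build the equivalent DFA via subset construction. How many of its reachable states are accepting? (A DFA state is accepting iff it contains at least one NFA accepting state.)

14

Start state of the DFA: {q0}.
{q0} --0--> {q1,q4,q5}  [new]
{q0} --1--> {q2,q3,q5}  [new]
{q0} --2--> {q1,q4}  [new]
{q1,q4,q5} --0--> {q0,q1,q2,q3,q4,q5}  [new]
{q1,q4,q5} --1--> {q0,q1,q2,q3,q4,q5}  [seen]
{q1,q4,q5} --2--> {q1,q3}  [new]
{q2,q3,q5} --0--> {q0,q1,q2,q3,q4,q5}  [seen]
{q2,q3,q5} --1--> {q0,q1,q2,q4,q5}  [new]
{q2,q3,q5} --2--> {q1,q2,q3,q4,q5}  [new]
{q1,q4} --0--> {q1,q2,q3,q4,q5}  [seen]
{q1,q4} --1--> {q3,q4,q5}  [new]
{q1,q4} --2--> {q3}  [new]
{q0,q1,q2,q3,q4,q5} --0--> {q0,q1,q2,q3,q4,q5}  [seen]
{q0,q1,q2,q3,q4,q5} --1--> {q0,q1,q2,q3,q4,q5}  [seen]
{q0,q1,q2,q3,q4,q5} --2--> {q1,q2,q3,q4,q5}  [seen]
{q1,q3} --0--> {q1,q2,q3,q4,q5}  [seen]
{q1,q3} --1--> {q1,q2,q4,q5}  [new]
{q1,q3} --2--> {q1,q2,q3}  [new]
{q0,q1,q2,q4,q5} --0--> {q0,q1,q2,q3,q4,q5}  [seen]
{q0,q1,q2,q4,q5} --1--> {q0,q1,q2,q3,q4,q5}  [seen]
{q0,q1,q2,q4,q5} --2--> {q1,q3,q4,q5}  [new]
{q1,q2,q3,q4,q5} --0--> {q0,q1,q2,q3,q4,q5}  [seen]
{q1,q2,q3,q4,q5} --1--> {q0,q1,q2,q3,q4,q5}  [seen]
{q1,q2,q3,q4,q5} --2--> {q1,q2,q3,q4,q5}  [seen]
{q3,q4,q5} --0--> {q0,q1,q2,q3,q4,q5}  [seen]
{q3,q4,q5} --1--> {q0,q1,q2,q3,q5}  [new]
{q3,q4,q5} --2--> {q1,q2,q3}  [seen]
{q3} --0--> {q1,q2,q3,q4}  [new]
{q3} --1--> {q1,q2,q5}  [new]
{q3} --2--> {q1,q2,q3}  [seen]
{q1,q2,q4,q5} --0--> {q0,q1,q2,q3,q4,q5}  [seen]
{q1,q2,q4,q5} --1--> {q0,q1,q2,q3,q4,q5}  [seen]
{q1,q2,q4,q5} --2--> {q1,q3,q4,q5}  [seen]
{q1,q2,q3} --0--> {q0,q1,q2,q3,q4,q5}  [seen]
{q1,q2,q3} --1--> {q0,q1,q2,q4,q5}  [seen]
{q1,q2,q3} --2--> {q1,q2,q3,q4,q5}  [seen]
{q1,q3,q4,q5} --0--> {q0,q1,q2,q3,q4,q5}  [seen]
{q1,q3,q4,q5} --1--> {q0,q1,q2,q3,q4,q5}  [seen]
{q1,q3,q4,q5} --2--> {q1,q2,q3}  [seen]
{q0,q1,q2,q3,q5} --0--> {q0,q1,q2,q3,q4,q5}  [seen]
{q0,q1,q2,q3,q5} --1--> {q0,q1,q2,q3,q4,q5}  [seen]
{q0,q1,q2,q3,q5} --2--> {q1,q2,q3,q4,q5}  [seen]
{q1,q2,q3,q4} --0--> {q0,q1,q2,q3,q4,q5}  [seen]
{q1,q2,q3,q4} --1--> {q0,q1,q2,q3,q4,q5}  [seen]
{q1,q2,q3,q4} --2--> {q1,q2,q3,q4,q5}  [seen]
{q1,q2,q5} --0--> {q0,q1,q2,q3,q4,q5}  [seen]
{q1,q2,q5} --1--> {q0,q1,q2,q4,q5}  [seen]
{q1,q2,q5} --2--> {q1,q4,q5}  [seen]
Reachable DFA states: {q0}, {q1,q4,q5}, {q2,q3,q5}, {q1,q4}, {q0,q1,q2,q3,q4,q5}, {q1,q3}, {q0,q1,q2,q4,q5}, {q1,q2,q3,q4,q5}, {q3,q4,q5}, {q3}, {q1,q2,q4,q5}, {q1,q2,q3}, {q1,q3,q4,q5}, {q0,q1,q2,q3,q5}, {q1,q2,q3,q4}, {q1,q2,q5}.
Accepting DFA states (contain an NFA accepting state): {q0}, {q1,q4,q5}, {q2,q3,q5}, {q1,q4}, {q0,q1,q2,q3,q4,q5}, {q0,q1,q2,q4,q5}, {q1,q2,q3,q4,q5}, {q3,q4,q5}, {q1,q2,q4,q5}, {q1,q2,q3}, {q1,q3,q4,q5}, {q0,q1,q2,q3,q5}, {q1,q2,q3,q4}, {q1,q2,q5}.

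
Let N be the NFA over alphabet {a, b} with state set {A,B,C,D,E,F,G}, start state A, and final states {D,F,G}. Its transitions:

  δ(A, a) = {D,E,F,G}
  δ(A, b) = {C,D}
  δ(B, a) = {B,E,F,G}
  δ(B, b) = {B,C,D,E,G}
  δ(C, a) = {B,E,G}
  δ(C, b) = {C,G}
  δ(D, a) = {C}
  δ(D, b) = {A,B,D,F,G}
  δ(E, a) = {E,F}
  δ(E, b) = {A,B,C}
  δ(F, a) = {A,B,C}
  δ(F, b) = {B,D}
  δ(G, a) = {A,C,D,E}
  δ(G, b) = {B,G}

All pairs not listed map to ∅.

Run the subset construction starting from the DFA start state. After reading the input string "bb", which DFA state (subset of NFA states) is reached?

{A,B,C,D,F,G}

Start: {A}.
δ(A,b) = {C,D}.
Union: {C,D}.
After b: {C,D}.
δ(C,b) = {C,G}; δ(D,b) = {A,B,D,F,G}.
Union: {A,B,C,D,F,G}.
After b: {A,B,C,D,F,G}.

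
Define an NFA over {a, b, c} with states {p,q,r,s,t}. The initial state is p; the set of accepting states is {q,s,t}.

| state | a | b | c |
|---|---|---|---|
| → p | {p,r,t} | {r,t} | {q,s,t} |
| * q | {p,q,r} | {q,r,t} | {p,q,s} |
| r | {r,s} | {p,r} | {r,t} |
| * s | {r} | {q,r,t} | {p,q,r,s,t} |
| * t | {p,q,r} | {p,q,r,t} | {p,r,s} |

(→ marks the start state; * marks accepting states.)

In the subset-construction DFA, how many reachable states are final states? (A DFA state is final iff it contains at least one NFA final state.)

Start state of the DFA: {p}.
{p} --a--> {p,r,t}  [new]
{p} --b--> {r,t}  [new]
{p} --c--> {q,s,t}  [new]
{p,r,t} --a--> {p,q,r,s,t}  [new]
{p,r,t} --b--> {p,q,r,t}  [new]
{p,r,t} --c--> {p,q,r,s,t}  [seen]
{r,t} --a--> {p,q,r,s}  [new]
{r,t} --b--> {p,q,r,t}  [seen]
{r,t} --c--> {p,r,s,t}  [new]
{q,s,t} --a--> {p,q,r}  [new]
{q,s,t} --b--> {p,q,r,t}  [seen]
{q,s,t} --c--> {p,q,r,s,t}  [seen]
{p,q,r,s,t} --a--> {p,q,r,s,t}  [seen]
{p,q,r,s,t} --b--> {p,q,r,t}  [seen]
{p,q,r,s,t} --c--> {p,q,r,s,t}  [seen]
{p,q,r,t} --a--> {p,q,r,s,t}  [seen]
{p,q,r,t} --b--> {p,q,r,t}  [seen]
{p,q,r,t} --c--> {p,q,r,s,t}  [seen]
{p,q,r,s} --a--> {p,q,r,s,t}  [seen]
{p,q,r,s} --b--> {p,q,r,t}  [seen]
{p,q,r,s} --c--> {p,q,r,s,t}  [seen]
{p,r,s,t} --a--> {p,q,r,s,t}  [seen]
{p,r,s,t} --b--> {p,q,r,t}  [seen]
{p,r,s,t} --c--> {p,q,r,s,t}  [seen]
{p,q,r} --a--> {p,q,r,s,t}  [seen]
{p,q,r} --b--> {p,q,r,t}  [seen]
{p,q,r} --c--> {p,q,r,s,t}  [seen]
Reachable DFA states: {p}, {p,r,t}, {r,t}, {q,s,t}, {p,q,r,s,t}, {p,q,r,t}, {p,q,r,s}, {p,r,s,t}, {p,q,r}.
Accepting DFA states (contain an NFA accepting state): {p,r,t}, {r,t}, {q,s,t}, {p,q,r,s,t}, {p,q,r,t}, {p,q,r,s}, {p,r,s,t}, {p,q,r}.

8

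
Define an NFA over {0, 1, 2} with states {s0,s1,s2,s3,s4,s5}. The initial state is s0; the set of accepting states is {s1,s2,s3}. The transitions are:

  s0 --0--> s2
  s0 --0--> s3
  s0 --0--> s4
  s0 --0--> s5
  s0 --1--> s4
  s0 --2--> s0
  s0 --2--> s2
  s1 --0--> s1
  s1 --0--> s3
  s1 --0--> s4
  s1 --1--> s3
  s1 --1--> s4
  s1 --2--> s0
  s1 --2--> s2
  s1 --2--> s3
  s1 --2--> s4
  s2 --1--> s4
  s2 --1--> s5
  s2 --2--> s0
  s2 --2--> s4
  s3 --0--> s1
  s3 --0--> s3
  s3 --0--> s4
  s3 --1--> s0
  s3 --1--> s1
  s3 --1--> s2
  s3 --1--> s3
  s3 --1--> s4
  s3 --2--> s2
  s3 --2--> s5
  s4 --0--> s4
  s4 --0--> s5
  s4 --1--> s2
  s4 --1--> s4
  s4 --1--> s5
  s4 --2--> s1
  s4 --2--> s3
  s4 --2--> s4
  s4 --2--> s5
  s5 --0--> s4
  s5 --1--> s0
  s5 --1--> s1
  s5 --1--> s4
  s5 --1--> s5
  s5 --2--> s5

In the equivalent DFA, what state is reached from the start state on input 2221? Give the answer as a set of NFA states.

Start: {s0}.
δ(s0,2) = {s0,s2}.
Union: {s0,s2}.
After 2: {s0,s2}.
δ(s0,2) = {s0,s2}; δ(s2,2) = {s0,s4}.
Union: {s0,s2,s4}.
After 2: {s0,s2,s4}.
δ(s0,2) = {s0,s2}; δ(s2,2) = {s0,s4}; δ(s4,2) = {s1,s3,s4,s5}.
Union: {s0,s1,s2,s3,s4,s5}.
After 2: {s0,s1,s2,s3,s4,s5}.
δ(s0,1) = {s4}; δ(s1,1) = {s3,s4}; δ(s2,1) = {s4,s5}; δ(s3,1) = {s0,s1,s2,s3,s4}; δ(s4,1) = {s2,s4,s5}; δ(s5,1) = {s0,s1,s4,s5}.
Union: {s0,s1,s2,s3,s4,s5}.
After 1: {s0,s1,s2,s3,s4,s5}.

{s0,s1,s2,s3,s4,s5}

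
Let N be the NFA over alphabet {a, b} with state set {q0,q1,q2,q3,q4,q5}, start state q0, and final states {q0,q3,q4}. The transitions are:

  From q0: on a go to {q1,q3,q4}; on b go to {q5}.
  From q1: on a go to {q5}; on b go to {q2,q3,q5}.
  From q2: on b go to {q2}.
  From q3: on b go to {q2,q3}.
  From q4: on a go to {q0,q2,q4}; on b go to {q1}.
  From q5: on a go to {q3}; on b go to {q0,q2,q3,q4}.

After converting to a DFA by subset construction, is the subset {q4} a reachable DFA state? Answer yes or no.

Start state of the DFA: {q0}.
{q0} --a--> {q1,q3,q4}  [new]
{q0} --b--> {q5}  [new]
{q1,q3,q4} --a--> {q0,q2,q4,q5}  [new]
{q1,q3,q4} --b--> {q1,q2,q3,q5}  [new]
{q5} --a--> {q3}  [new]
{q5} --b--> {q0,q2,q3,q4}  [new]
{q0,q2,q4,q5} --a--> {q0,q1,q2,q3,q4}  [new]
{q0,q2,q4,q5} --b--> {q0,q1,q2,q3,q4,q5}  [new]
{q1,q2,q3,q5} --a--> {q3,q5}  [new]
{q1,q2,q3,q5} --b--> {q0,q2,q3,q4,q5}  [new]
{q3} --a--> ∅  [new]
{q3} --b--> {q2,q3}  [new]
{q0,q2,q3,q4} --a--> {q0,q1,q2,q3,q4}  [seen]
{q0,q2,q3,q4} --b--> {q1,q2,q3,q5}  [seen]
{q0,q1,q2,q3,q4} --a--> {q0,q1,q2,q3,q4,q5}  [seen]
{q0,q1,q2,q3,q4} --b--> {q1,q2,q3,q5}  [seen]
{q0,q1,q2,q3,q4,q5} --a--> {q0,q1,q2,q3,q4,q5}  [seen]
{q0,q1,q2,q3,q4,q5} --b--> {q0,q1,q2,q3,q4,q5}  [seen]
{q3,q5} --a--> {q3}  [seen]
{q3,q5} --b--> {q0,q2,q3,q4}  [seen]
{q0,q2,q3,q4,q5} --a--> {q0,q1,q2,q3,q4}  [seen]
{q0,q2,q3,q4,q5} --b--> {q0,q1,q2,q3,q4,q5}  [seen]
∅ --a--> ∅  [seen]
∅ --b--> ∅  [seen]
{q2,q3} --a--> ∅  [seen]
{q2,q3} --b--> {q2,q3}  [seen]
Reachable DFA states: {q0}, {q1,q3,q4}, {q5}, {q0,q2,q4,q5}, {q1,q2,q3,q5}, {q3}, {q0,q2,q3,q4}, {q0,q1,q2,q3,q4}, {q0,q1,q2,q3,q4,q5}, {q3,q5}, {q0,q2,q3,q4,q5}, ∅, {q2,q3}.
{q4} is not among them.

no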